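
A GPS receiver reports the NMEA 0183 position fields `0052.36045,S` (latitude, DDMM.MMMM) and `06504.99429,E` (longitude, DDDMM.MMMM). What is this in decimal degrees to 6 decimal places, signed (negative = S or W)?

-0.872674, 65.083238

Lat: degrees = first 2 digits = 0, minutes = 52.36045; 0 + 52.36045/60 = 0.8726742
S ⇒ negate
λ: degrees = first 3 digits = 65, minutes = 4.99429; 65 + 4.99429/60 = 65.0832382
E → positive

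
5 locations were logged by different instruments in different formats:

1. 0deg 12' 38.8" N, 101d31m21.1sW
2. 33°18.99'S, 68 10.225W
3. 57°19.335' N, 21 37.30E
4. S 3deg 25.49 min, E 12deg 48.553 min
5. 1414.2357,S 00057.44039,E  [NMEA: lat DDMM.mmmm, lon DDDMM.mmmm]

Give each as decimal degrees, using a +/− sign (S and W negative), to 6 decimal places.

Point 1:
  φ: 12′ + 38.8″ = 12.64667′; 0 + 12.64667/60 = 0.2107778
  N → positive
  Lon: 101° + 31/60 + 21.1/3600 = 101 + 0.516667 + 0.005861 = 101.5225278
  hemisphere W, so the sign is −
Point 2:
  Lat: 18.99′ = 0.316500°; total 33.3165000
  S → negative
  Lon: 10.225′ = 0.170417°; total 68.1704167
  hemisphere W, so the sign is −
Point 3:
  Latitude: 19.335′ = 0.322250°; total 57.3222500
  N ⇒ keep positive
  Lon: 21 + 37.3/60 = 21.6216667
  E → positive
Point 4:
  Latitude: 3 + 25.49/60 = 3.4248333
  hemisphere S, so the sign is −
  Longitude: 48.553′ = 0.809217°; total 12.8092167
  E ⇒ keep positive
Point 5:
  Lat: degrees = first 2 digits = 14, minutes = 14.2357; 14 + 14.2357/60 = 14.2372617
  S ⇒ negate
  Longitude: split at 3 digits → 000° and 57.44039′; 0 + 57.44039/60 = 0.9573398
  E ⇒ keep positive

1. 0.210778, -101.522528
2. -33.316500, -68.170417
3. 57.322250, 21.621667
4. -3.424833, 12.809217
5. -14.237262, 0.957340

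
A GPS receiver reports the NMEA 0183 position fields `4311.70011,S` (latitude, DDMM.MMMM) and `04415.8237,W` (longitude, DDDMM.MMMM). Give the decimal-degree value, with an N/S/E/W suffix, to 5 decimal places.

43.19500° S, 44.26373° W

φ: degrees = first 2 digits = 43, minutes = 11.70011; 43 + 11.70011/60 = 43.195002
Longitude: split at 3 digits → 044° and 15.8237′; 44 + 15.8237/60 = 44.263728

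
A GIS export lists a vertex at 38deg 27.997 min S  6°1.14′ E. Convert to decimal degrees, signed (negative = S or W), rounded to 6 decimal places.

φ: 27.997′ = 0.466617°; total 38.4666167
S ⇒ negate
λ: 6 + 1.14/60 = 6.0190000
E ⇒ keep positive

-38.466617, 6.019000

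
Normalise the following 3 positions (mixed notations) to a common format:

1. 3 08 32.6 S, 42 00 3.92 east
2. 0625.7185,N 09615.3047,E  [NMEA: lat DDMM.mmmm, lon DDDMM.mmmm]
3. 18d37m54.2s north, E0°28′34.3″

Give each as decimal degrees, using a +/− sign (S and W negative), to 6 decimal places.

Point 1:
  Lat: 3 + 8/60 + 32.6/3600 = 3.1423889
  S → negative
  Longitude: 42 + 0/60 + 3.92/3600 = 42.0010889
  E → positive
Point 2:
  Latitude: split at 2 digits → 06° and 25.7185′; 6 + 25.7185/60 = 6.4286417
  N → positive
  Lon: split at 3 digits → 096° and 15.3047′; 96 + 15.3047/60 = 96.2550783
  E → positive
Point 3:
  Latitude: 18° + 37/60 + 54.2/3600 = 18 + 0.616667 + 0.015056 = 18.6317222
  N → positive
  λ: 28′ + 34.3″ = 28.57167′; 0 + 28.57167/60 = 0.4761944
  E ⇒ keep positive

1. -3.142389, 42.001089
2. 6.428642, 96.255078
3. 18.631722, 0.476194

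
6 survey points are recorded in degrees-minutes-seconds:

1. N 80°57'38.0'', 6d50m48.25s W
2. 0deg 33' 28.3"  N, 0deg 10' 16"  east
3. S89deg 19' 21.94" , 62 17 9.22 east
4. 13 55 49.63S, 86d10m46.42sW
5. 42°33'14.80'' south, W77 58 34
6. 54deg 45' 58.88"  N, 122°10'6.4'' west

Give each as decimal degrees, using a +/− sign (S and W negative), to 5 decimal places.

Point 1:
  Lat: 80 + 57/60 + 38/3600 = 80.960556
  N → positive
  Lon: 6° + 50/60 + 48.25/3600 = 6 + 0.833333 + 0.013403 = 6.846736
  hemisphere W, so the sign is −
Point 2:
  Latitude: 33′ + 28.3″ = 33.47167′; 0 + 33.47167/60 = 0.557861
  N ⇒ keep positive
  Lon: 0 + 10/60 + 16/3600 = 0.171111
  E → positive
Point 3:
  Lat: 19′ + 21.94″ = 19.36567′; 89 + 19.36567/60 = 89.322761
  S ⇒ negate
  Longitude: 62 + 17/60 + 9.22/3600 = 62.285894
  E → positive
Point 4:
  φ: 55′ + 49.63″ = 55.82717′; 13 + 55.82717/60 = 13.930453
  S ⇒ negate
  λ: 10′ + 46.42″ = 10.77367′; 86 + 10.77367/60 = 86.179561
  W → negative
Point 5:
  Latitude: 42 + 33/60 + 14.8/3600 = 42.554111
  S → negative
  Lon: 58′ + 34″ = 58.56667′; 77 + 58.56667/60 = 77.976111
  W → negative
Point 6:
  Lat: 54° + 45/60 + 58.88/3600 = 54 + 0.750000 + 0.016356 = 54.766356
  N ⇒ keep positive
  λ: 10′ + 6.4″ = 10.10667′; 122 + 10.10667/60 = 122.168444
  hemisphere W, so the sign is −

1. 80.96056, -6.84674
2. 0.55786, 0.17111
3. -89.32276, 62.28589
4. -13.93045, -86.17956
5. -42.55411, -77.97611
6. 54.76636, -122.16844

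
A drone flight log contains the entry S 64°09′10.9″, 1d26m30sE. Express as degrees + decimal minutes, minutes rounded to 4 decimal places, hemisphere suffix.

Lat: seconds/60 = 0.18167; minutes = 9 + 0.18167 = 9.181667
Longitude: seconds/60 = 0.50000; minutes = 26 + 0.50000 = 26.500000

64° 9.1817′ S, 1° 26.5000′ E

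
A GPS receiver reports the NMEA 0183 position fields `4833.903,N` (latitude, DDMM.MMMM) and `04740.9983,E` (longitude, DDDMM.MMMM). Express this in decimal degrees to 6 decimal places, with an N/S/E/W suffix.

48.565050° N, 47.683305° E

Lat: split at 2 digits → 48° and 33.903′; 48 + 33.903/60 = 48.5650500
Lon: degrees = first 3 digits = 47, minutes = 40.9983; 47 + 40.9983/60 = 47.6833050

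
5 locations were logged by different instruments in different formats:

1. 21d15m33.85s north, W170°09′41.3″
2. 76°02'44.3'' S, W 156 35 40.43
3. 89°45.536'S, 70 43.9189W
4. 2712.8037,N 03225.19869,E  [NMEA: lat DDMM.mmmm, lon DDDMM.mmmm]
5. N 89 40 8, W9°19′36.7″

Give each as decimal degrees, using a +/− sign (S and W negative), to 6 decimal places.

1. 21.259403, -170.161472
2. -76.045639, -156.594564
3. -89.758933, -70.731982
4. 27.213395, 32.419978
5. 89.668889, -9.326861

Point 1:
  Lat: 21° + 15/60 + 33.85/3600 = 21 + 0.250000 + 0.009403 = 21.2594028
  N ⇒ keep positive
  λ: 170 + 9/60 + 41.3/3600 = 170.1614722
  W → negative
Point 2:
  Lat: 76 + 2/60 + 44.3/3600 = 76.0456389
  S → negative
  λ: 35′ + 40.43″ = 35.67383′; 156 + 35.67383/60 = 156.5945639
  W ⇒ negate
Point 3:
  φ: 89 + 45.536/60 = 89.7589333
  S → negative
  Longitude: 70 + 43.9189/60 = 70.7319817
  W → negative
Point 4:
  Latitude: split at 2 digits → 27° and 12.8037′; 27 + 12.8037/60 = 27.2133950
  N → positive
  λ: degrees = first 3 digits = 32, minutes = 25.19869; 32 + 25.19869/60 = 32.4199782
  E ⇒ keep positive
Point 5:
  φ: 89° + 40/60 + 8/3600 = 89 + 0.666667 + 0.002222 = 89.6688889
  N ⇒ keep positive
  Lon: 19′ + 36.7″ = 19.61167′; 9 + 19.61167/60 = 9.3268611
  W → negative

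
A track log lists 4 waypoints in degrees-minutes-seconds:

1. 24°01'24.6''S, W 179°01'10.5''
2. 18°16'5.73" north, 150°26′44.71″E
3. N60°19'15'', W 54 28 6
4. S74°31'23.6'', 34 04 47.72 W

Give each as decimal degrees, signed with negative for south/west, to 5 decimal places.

1. -24.02350, -179.01958
2. 18.26826, 150.44575
3. 60.32083, -54.46833
4. -74.52322, -34.07992

Point 1:
  Latitude: 24 + 1/60 + 24.6/3600 = 24.023500
  S → negative
  Lon: 179° + 1/60 + 10.5/3600 = 179 + 0.016667 + 0.002917 = 179.019583
  W → negative
Point 2:
  φ: 18 + 16/60 + 5.73/3600 = 18.268258
  N → positive
  Lon: 150° + 26/60 + 44.71/3600 = 150 + 0.433333 + 0.012419 = 150.445753
  E → positive
Point 3:
  Latitude: 60 + 19/60 + 15/3600 = 60.320833
  N → positive
  Lon: 54 + 28/60 + 6/3600 = 54.468333
  hemisphere W, so the sign is −
Point 4:
  Latitude: 74° + 31/60 + 23.6/3600 = 74 + 0.516667 + 0.006556 = 74.523222
  S → negative
  Longitude: 34° + 4/60 + 47.72/3600 = 34 + 0.066667 + 0.013256 = 34.079922
  W → negative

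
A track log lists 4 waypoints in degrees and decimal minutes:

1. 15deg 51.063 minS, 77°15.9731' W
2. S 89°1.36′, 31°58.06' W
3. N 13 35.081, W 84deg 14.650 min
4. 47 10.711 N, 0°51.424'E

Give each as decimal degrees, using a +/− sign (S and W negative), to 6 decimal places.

1. -15.851050, -77.266218
2. -89.022667, -31.967667
3. 13.584683, -84.244167
4. 47.178517, 0.857067

Point 1:
  Latitude: 15 + 51.063/60 = 15.8510500
  S → negative
  λ: 77 + 15.9731/60 = 77.2662183
  hemisphere W, so the sign is −
Point 2:
  Latitude: 89 + 1.36/60 = 89.0226667
  S → negative
  λ: 58.06′ = 0.967667°; total 31.9676667
  W ⇒ negate
Point 3:
  Latitude: 35.081′ = 0.584683°; total 13.5846833
  N ⇒ keep positive
  Longitude: 14.65′ = 0.244167°; total 84.2441667
  W ⇒ negate
Point 4:
  Latitude: 47 + 10.711/60 = 47.1785167
  N ⇒ keep positive
  Lon: 51.424′ = 0.857067°; total 0.8570667
  E → positive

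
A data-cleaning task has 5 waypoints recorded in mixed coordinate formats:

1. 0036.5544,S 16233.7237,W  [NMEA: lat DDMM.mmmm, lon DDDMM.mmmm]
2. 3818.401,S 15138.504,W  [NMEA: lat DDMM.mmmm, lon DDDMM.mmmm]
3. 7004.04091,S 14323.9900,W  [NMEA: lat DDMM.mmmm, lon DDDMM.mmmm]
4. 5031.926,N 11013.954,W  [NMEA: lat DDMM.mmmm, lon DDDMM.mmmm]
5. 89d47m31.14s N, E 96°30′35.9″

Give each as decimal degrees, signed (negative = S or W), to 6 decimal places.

Point 1:
  Latitude: degrees = first 2 digits = 0, minutes = 36.5544; 0 + 36.5544/60 = 0.6092400
  S → negative
  λ: split at 3 digits → 162° and 33.7237′; 162 + 33.7237/60 = 162.5620617
  hemisphere W, so the sign is −
Point 2:
  Lat: split at 2 digits → 38° and 18.401′; 38 + 18.401/60 = 38.3066833
  S → negative
  λ: degrees = first 3 digits = 151, minutes = 38.504; 151 + 38.504/60 = 151.6417333
  W → negative
Point 3:
  Latitude: degrees = first 2 digits = 70, minutes = 4.04091; 70 + 4.04091/60 = 70.0673485
  hemisphere S, so the sign is −
  Lon: degrees = first 3 digits = 143, minutes = 23.99; 143 + 23.99/60 = 143.3998333
  hemisphere W, so the sign is −
Point 4:
  φ: split at 2 digits → 50° and 31.926′; 50 + 31.926/60 = 50.5321000
  N ⇒ keep positive
  λ: degrees = first 3 digits = 110, minutes = 13.954; 110 + 13.954/60 = 110.2325667
  W ⇒ negate
Point 5:
  Lat: 89 + 47/60 + 31.14/3600 = 89.7919833
  N → positive
  Longitude: 30′ + 35.9″ = 30.59833′; 96 + 30.59833/60 = 96.5099722
  E ⇒ keep positive

1. -0.609240, -162.562062
2. -38.306683, -151.641733
3. -70.067349, -143.399833
4. 50.532100, -110.232567
5. 89.791983, 96.509972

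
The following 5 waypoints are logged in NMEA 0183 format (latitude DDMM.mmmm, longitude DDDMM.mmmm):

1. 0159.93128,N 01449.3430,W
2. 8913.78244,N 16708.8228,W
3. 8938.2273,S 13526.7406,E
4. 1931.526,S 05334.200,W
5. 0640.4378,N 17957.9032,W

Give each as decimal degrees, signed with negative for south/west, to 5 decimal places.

Point 1:
  Latitude: split at 2 digits → 01° and 59.93128′; 1 + 59.93128/60 = 1.998855
  N → positive
  Longitude: degrees = first 3 digits = 14, minutes = 49.343; 14 + 49.343/60 = 14.822383
  hemisphere W, so the sign is −
Point 2:
  Lat: split at 2 digits → 89° and 13.78244′; 89 + 13.78244/60 = 89.229707
  N ⇒ keep positive
  Longitude: degrees = first 3 digits = 167, minutes = 8.8228; 167 + 8.8228/60 = 167.147047
  W → negative
Point 3:
  Latitude: degrees = first 2 digits = 89, minutes = 38.2273; 89 + 38.2273/60 = 89.637122
  S ⇒ negate
  Longitude: split at 3 digits → 135° and 26.7406′; 135 + 26.7406/60 = 135.445677
  E ⇒ keep positive
Point 4:
  Latitude: degrees = first 2 digits = 19, minutes = 31.526; 19 + 31.526/60 = 19.525433
  S ⇒ negate
  Lon: degrees = first 3 digits = 53, minutes = 34.2; 53 + 34.2/60 = 53.570000
  hemisphere W, so the sign is −
Point 5:
  Latitude: degrees = first 2 digits = 6, minutes = 40.4378; 6 + 40.4378/60 = 6.673963
  N ⇒ keep positive
  Longitude: degrees = first 3 digits = 179, minutes = 57.9032; 179 + 57.9032/60 = 179.965053
  W → negative

1. 1.99885, -14.82238
2. 89.22971, -167.14705
3. -89.63712, 135.44568
4. -19.52543, -53.57000
5. 6.67396, -179.96505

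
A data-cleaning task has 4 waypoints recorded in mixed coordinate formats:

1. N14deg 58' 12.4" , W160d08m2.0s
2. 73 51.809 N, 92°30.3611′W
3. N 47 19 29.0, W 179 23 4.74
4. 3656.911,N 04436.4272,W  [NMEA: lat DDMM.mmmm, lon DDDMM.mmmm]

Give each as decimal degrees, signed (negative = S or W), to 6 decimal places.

1. 14.970111, -160.133889
2. 73.863483, -92.506018
3. 47.324722, -179.384650
4. 36.948517, -44.607120

Point 1:
  φ: 58′ + 12.4″ = 58.20667′; 14 + 58.20667/60 = 14.9701111
  N → positive
  Longitude: 160 + 8/60 + 2/3600 = 160.1338889
  hemisphere W, so the sign is −
Point 2:
  Latitude: 73 + 51.809/60 = 73.8634833
  N ⇒ keep positive
  Lon: 30.3611′ = 0.506018°; total 92.5060183
  W → negative
Point 3:
  φ: 19′ + 29″ = 19.48333′; 47 + 19.48333/60 = 47.3247222
  N → positive
  λ: 179° + 23/60 + 4.74/3600 = 179 + 0.383333 + 0.001317 = 179.3846500
  W → negative
Point 4:
  Latitude: degrees = first 2 digits = 36, minutes = 56.911; 36 + 56.911/60 = 36.9485167
  N → positive
  Longitude: degrees = first 3 digits = 44, minutes = 36.4272; 44 + 36.4272/60 = 44.6071200
  W ⇒ negate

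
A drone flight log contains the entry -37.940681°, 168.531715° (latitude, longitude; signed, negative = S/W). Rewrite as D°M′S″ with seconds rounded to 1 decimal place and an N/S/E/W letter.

Latitude is negative → S; |value| = 37.940681
Lat: 0.940681° → 56.44086′; 0.44086 × 60 = 26.452″
Lon: whole degrees 168; 31.90290′ → 31′ and 54.174″

37°56′26.5″ S, 168°31′54.2″ E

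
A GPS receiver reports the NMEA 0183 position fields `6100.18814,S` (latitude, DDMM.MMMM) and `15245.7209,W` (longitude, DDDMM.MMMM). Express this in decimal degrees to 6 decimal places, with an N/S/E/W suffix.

61.003136° S, 152.762015° W

Lat: degrees = first 2 digits = 61, minutes = 0.18814; 61 + 0.18814/60 = 61.0031357
Longitude: degrees = first 3 digits = 152, minutes = 45.7209; 152 + 45.7209/60 = 152.7620150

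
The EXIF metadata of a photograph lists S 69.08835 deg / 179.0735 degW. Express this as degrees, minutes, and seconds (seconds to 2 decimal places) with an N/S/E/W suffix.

69°05′18.06″ S, 179°04′24.60″ W

Latitude: 0.088350° → 5.30100′; 0.30100 × 60 = 18.0600″
λ: 0.073500° → 4.41000′; 0.41000 × 60 = 24.6000″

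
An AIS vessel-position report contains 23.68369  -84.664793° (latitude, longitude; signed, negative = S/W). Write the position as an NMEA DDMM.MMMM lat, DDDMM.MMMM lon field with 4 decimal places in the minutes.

2341.0214,N / 08439.8876,W

Lat: minutes = (23.683690 − 23) × 60 = 41.021400
Longitude is negative → W; |value| = 84.664793
Lon: minutes = (84.664793 − 84) × 60 = 39.887580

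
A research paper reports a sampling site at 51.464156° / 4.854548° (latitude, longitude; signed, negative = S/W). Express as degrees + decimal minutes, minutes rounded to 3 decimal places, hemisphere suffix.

φ: minutes = (51.464156 − 51) × 60 = 27.84936
Longitude: fractional part 0.854548 → 51.27288 minutes

51° 27.849′ N, 4° 51.273′ E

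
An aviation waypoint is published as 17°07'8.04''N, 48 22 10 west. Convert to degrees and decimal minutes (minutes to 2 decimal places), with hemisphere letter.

17° 7.13′ N, 48° 22.17′ W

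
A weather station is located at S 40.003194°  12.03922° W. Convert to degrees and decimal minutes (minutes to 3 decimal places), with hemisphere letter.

40° 0.192′ S, 12° 2.353′ W

Latitude: 40° + 0.003194 × 60 = 40° 0.19164′
Lon: fractional part 0.039220 → 2.35320 minutes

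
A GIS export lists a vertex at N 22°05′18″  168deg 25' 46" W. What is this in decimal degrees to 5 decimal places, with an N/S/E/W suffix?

Lat: 22 + 5/60 + 18/3600 = 22.088333
Lon: 168 + 25/60 + 46/3600 = 168.429444

22.08833° N, 168.42944° W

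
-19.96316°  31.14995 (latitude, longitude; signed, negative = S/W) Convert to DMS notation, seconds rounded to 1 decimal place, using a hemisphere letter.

Latitude is negative → S; |value| = 19.963160
Latitude: 0.963160° → 57.78960′; 0.78960 × 60 = 47.376″
Lon: whole degrees 31; 8.99700′ → 8′ and 59.820″

19°57′47.4″ S, 31°08′59.8″ E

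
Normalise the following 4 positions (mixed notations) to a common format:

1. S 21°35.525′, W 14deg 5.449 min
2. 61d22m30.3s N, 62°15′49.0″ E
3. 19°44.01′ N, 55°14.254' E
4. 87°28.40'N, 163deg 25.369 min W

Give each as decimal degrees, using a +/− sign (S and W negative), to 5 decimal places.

Point 1:
  φ: 21 + 35.525/60 = 21.592083
  hemisphere S, so the sign is −
  λ: 5.449′ = 0.090817°; total 14.090817
  W → negative
Point 2:
  φ: 61° + 22/60 + 30.3/3600 = 61 + 0.366667 + 0.008417 = 61.375083
  N ⇒ keep positive
  Lon: 62° + 15/60 + 49/3600 = 62 + 0.250000 + 0.013611 = 62.263611
  E ⇒ keep positive
Point 3:
  Lat: 19 + 44.01/60 = 19.733500
  N → positive
  λ: 14.254′ = 0.237567°; total 55.237567
  E → positive
Point 4:
  φ: 87 + 28.4/60 = 87.473333
  N → positive
  λ: 163 + 25.369/60 = 163.422817
  W → negative

1. -21.59208, -14.09082
2. 61.37508, 62.26361
3. 19.73350, 55.23757
4. 87.47333, -163.42282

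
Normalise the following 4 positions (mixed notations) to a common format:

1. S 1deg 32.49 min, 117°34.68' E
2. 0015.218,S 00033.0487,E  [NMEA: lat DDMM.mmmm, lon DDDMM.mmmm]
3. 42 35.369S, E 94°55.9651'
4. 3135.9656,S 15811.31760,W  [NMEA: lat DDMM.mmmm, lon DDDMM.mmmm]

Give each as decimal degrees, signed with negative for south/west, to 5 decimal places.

Point 1:
  φ: 1 + 32.49/60 = 1.541500
  S ⇒ negate
  Lon: 34.68′ = 0.578000°; total 117.578000
  E ⇒ keep positive
Point 2:
  φ: split at 2 digits → 00° and 15.218′; 0 + 15.218/60 = 0.253633
  hemisphere S, so the sign is −
  Longitude: split at 3 digits → 000° and 33.0487′; 0 + 33.0487/60 = 0.550812
  E → positive
Point 3:
  Lat: 42 + 35.369/60 = 42.589483
  hemisphere S, so the sign is −
  Lon: 94 + 55.9651/60 = 94.932752
  E → positive
Point 4:
  φ: degrees = first 2 digits = 31, minutes = 35.9656; 31 + 35.9656/60 = 31.599427
  S ⇒ negate
  Lon: degrees = first 3 digits = 158, minutes = 11.3176; 158 + 11.3176/60 = 158.188627
  W ⇒ negate

1. -1.54150, 117.57800
2. -0.25363, 0.55081
3. -42.58948, 94.93275
4. -31.59943, -158.18863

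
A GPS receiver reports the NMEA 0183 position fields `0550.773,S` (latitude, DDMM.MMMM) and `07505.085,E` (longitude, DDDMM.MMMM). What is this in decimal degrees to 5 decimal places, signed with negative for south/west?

-5.84622, 75.08475

Latitude: split at 2 digits → 05° and 50.773′; 5 + 50.773/60 = 5.846217
hemisphere S, so the sign is −
Longitude: split at 3 digits → 075° and 5.085′; 75 + 5.085/60 = 75.084750
E ⇒ keep positive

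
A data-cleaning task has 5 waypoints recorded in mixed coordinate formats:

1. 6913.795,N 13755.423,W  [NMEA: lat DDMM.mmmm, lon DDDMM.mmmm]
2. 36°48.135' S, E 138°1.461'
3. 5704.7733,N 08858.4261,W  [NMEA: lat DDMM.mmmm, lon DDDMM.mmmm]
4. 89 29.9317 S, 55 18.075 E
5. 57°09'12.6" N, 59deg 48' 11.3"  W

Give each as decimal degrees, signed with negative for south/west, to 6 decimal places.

1. 69.229917, -137.923717
2. -36.802250, 138.024350
3. 57.079555, -88.973768
4. -89.498862, 55.301250
5. 57.153500, -59.803139

Point 1:
  Latitude: split at 2 digits → 69° and 13.795′; 69 + 13.795/60 = 69.2299167
  N → positive
  Longitude: degrees = first 3 digits = 137, minutes = 55.423; 137 + 55.423/60 = 137.9237167
  W ⇒ negate
Point 2:
  φ: 36 + 48.135/60 = 36.8022500
  S → negative
  λ: 1.461′ = 0.024350°; total 138.0243500
  E → positive
Point 3:
  Latitude: degrees = first 2 digits = 57, minutes = 4.7733; 57 + 4.7733/60 = 57.0795550
  N → positive
  Lon: degrees = first 3 digits = 88, minutes = 58.4261; 88 + 58.4261/60 = 88.9737683
  W ⇒ negate
Point 4:
  Latitude: 89 + 29.9317/60 = 89.4988617
  S → negative
  Lon: 55 + 18.075/60 = 55.3012500
  E ⇒ keep positive
Point 5:
  φ: 9′ + 12.6″ = 9.21000′; 57 + 9.21000/60 = 57.1535000
  N ⇒ keep positive
  Lon: 59 + 48/60 + 11.3/3600 = 59.8031389
  W ⇒ negate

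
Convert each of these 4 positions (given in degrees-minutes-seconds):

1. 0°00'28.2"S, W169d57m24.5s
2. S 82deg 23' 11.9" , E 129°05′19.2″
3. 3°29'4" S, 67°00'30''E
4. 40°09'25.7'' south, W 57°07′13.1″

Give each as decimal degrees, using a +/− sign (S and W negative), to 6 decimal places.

Point 1:
  φ: 0° + 0/60 + 28.2/3600 = 0 + 0.000000 + 0.007833 = 0.0078333
  S ⇒ negate
  Longitude: 169 + 57/60 + 24.5/3600 = 169.9568056
  W → negative
Point 2:
  φ: 82° + 23/60 + 11.9/3600 = 82 + 0.383333 + 0.003306 = 82.3866389
  hemisphere S, so the sign is −
  Lon: 129° + 5/60 + 19.2/3600 = 129 + 0.083333 + 0.005333 = 129.0886667
  E → positive
Point 3:
  Latitude: 29′ + 4″ = 29.06667′; 3 + 29.06667/60 = 3.4844444
  hemisphere S, so the sign is −
  Lon: 0′ + 30″ = 0.50000′; 67 + 0.50000/60 = 67.0083333
  E ⇒ keep positive
Point 4:
  φ: 40° + 9/60 + 25.7/3600 = 40 + 0.150000 + 0.007139 = 40.1571389
  S → negative
  Lon: 7′ + 13.1″ = 7.21833′; 57 + 7.21833/60 = 57.1203056
  hemisphere W, so the sign is −

1. -0.007833, -169.956806
2. -82.386639, 129.088667
3. -3.484444, 67.008333
4. -40.157139, -57.120306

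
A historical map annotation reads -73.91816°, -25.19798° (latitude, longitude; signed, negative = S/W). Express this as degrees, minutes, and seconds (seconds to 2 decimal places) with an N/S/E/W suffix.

73°55′5.38″ S, 25°11′52.73″ W

Latitude is negative → S; |value| = 73.918160
φ: whole degrees 73; 55.08960′ → 55′ and 5.3760″
Longitude is negative → W; |value| = 25.197980
λ: 0.197980° → 11.87880′; 0.87880 × 60 = 52.7280″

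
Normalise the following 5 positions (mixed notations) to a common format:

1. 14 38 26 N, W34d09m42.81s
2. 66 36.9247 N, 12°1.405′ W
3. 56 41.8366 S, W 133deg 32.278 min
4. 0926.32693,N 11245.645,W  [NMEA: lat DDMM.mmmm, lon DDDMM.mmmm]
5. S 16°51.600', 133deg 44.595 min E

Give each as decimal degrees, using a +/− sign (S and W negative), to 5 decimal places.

1. 14.64056, -34.16189
2. 66.61541, -12.02342
3. -56.69728, -133.53797
4. 9.43878, -112.76075
5. -16.86000, 133.74325

Point 1:
  Latitude: 38′ + 26″ = 38.43333′; 14 + 38.43333/60 = 14.640556
  N ⇒ keep positive
  Lon: 9′ + 42.81″ = 9.71350′; 34 + 9.71350/60 = 34.161892
  hemisphere W, so the sign is −
Point 2:
  Latitude: 36.9247′ = 0.615412°; total 66.615412
  N ⇒ keep positive
  Longitude: 12 + 1.405/60 = 12.023417
  W ⇒ negate
Point 3:
  Lat: 41.8366′ = 0.697277°; total 56.697277
  S ⇒ negate
  Lon: 32.278′ = 0.537967°; total 133.537967
  hemisphere W, so the sign is −
Point 4:
  Latitude: degrees = first 2 digits = 9, minutes = 26.32693; 9 + 26.32693/60 = 9.438782
  N → positive
  Lon: degrees = first 3 digits = 112, minutes = 45.645; 112 + 45.645/60 = 112.760750
  W ⇒ negate
Point 5:
  Lat: 16 + 51.6/60 = 16.860000
  S ⇒ negate
  λ: 44.595′ = 0.743250°; total 133.743250
  E → positive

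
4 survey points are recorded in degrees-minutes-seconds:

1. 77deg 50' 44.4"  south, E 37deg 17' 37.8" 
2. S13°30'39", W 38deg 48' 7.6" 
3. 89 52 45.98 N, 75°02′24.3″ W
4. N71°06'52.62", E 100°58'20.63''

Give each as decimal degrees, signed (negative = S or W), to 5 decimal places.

Point 1:
  Latitude: 77° + 50/60 + 44.4/3600 = 77 + 0.833333 + 0.012333 = 77.845667
  S ⇒ negate
  Longitude: 17′ + 37.8″ = 17.63000′; 37 + 17.63000/60 = 37.293833
  E ⇒ keep positive
Point 2:
  φ: 30′ + 39″ = 30.65000′; 13 + 30.65000/60 = 13.510833
  S → negative
  Longitude: 48′ + 7.6″ = 48.12667′; 38 + 48.12667/60 = 38.802111
  hemisphere W, so the sign is −
Point 3:
  φ: 52′ + 45.98″ = 52.76633′; 89 + 52.76633/60 = 89.879439
  N ⇒ keep positive
  Lon: 75° + 2/60 + 24.3/3600 = 75 + 0.033333 + 0.006750 = 75.040083
  hemisphere W, so the sign is −
Point 4:
  Latitude: 71° + 6/60 + 52.62/3600 = 71 + 0.100000 + 0.014617 = 71.114617
  N → positive
  λ: 100° + 58/60 + 20.63/3600 = 100 + 0.966667 + 0.005731 = 100.972397
  E → positive

1. -77.84567, 37.29383
2. -13.51083, -38.80211
3. 89.87944, -75.04008
4. 71.11462, 100.97240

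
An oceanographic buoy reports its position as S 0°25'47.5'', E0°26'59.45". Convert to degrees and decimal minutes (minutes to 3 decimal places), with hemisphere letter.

Latitude: seconds/60 = 0.79167; minutes = 25 + 0.79167 = 25.79167
Longitude: 26 + 59.45/60 = 26.99083′

0° 25.792′ S, 0° 26.991′ E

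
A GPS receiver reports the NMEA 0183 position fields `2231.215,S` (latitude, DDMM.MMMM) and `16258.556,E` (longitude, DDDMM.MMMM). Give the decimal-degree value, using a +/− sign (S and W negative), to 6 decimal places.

Latitude: degrees = first 2 digits = 22, minutes = 31.215; 22 + 31.215/60 = 22.5202500
S → negative
Lon: degrees = first 3 digits = 162, minutes = 58.556; 162 + 58.556/60 = 162.9759333
E ⇒ keep positive

-22.520250, 162.975933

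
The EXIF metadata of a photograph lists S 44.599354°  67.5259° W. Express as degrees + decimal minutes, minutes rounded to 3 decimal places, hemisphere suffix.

φ: 44° + 0.599354 × 60 = 44° 35.96124′
Lon: 67° + 0.525900 × 60 = 67° 31.55400′

44° 35.961′ S, 67° 31.554′ W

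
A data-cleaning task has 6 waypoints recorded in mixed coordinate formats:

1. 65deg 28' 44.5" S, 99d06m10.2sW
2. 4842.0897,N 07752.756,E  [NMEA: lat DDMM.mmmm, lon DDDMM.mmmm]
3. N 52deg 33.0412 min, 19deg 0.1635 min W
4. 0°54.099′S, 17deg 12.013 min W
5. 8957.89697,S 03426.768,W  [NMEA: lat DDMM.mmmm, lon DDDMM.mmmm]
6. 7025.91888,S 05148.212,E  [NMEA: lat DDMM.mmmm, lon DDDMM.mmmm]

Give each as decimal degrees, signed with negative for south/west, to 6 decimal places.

Point 1:
  φ: 28′ + 44.5″ = 28.74167′; 65 + 28.74167/60 = 65.4790278
  S → negative
  Longitude: 99 + 6/60 + 10.2/3600 = 99.1028333
  hemisphere W, so the sign is −
Point 2:
  Latitude: split at 2 digits → 48° and 42.0897′; 48 + 42.0897/60 = 48.7014950
  N ⇒ keep positive
  λ: split at 3 digits → 077° and 52.756′; 77 + 52.756/60 = 77.8792667
  E ⇒ keep positive
Point 3:
  Latitude: 52 + 33.0412/60 = 52.5506867
  N ⇒ keep positive
  Longitude: 19 + 0.1635/60 = 19.0027250
  hemisphere W, so the sign is −
Point 4:
  Lat: 54.099′ = 0.901650°; total 0.9016500
  hemisphere S, so the sign is −
  Lon: 17 + 12.013/60 = 17.2002167
  W → negative
Point 5:
  φ: split at 2 digits → 89° and 57.89697′; 89 + 57.89697/60 = 89.9649495
  S ⇒ negate
  Lon: split at 3 digits → 034° and 26.768′; 34 + 26.768/60 = 34.4461333
  hemisphere W, so the sign is −
Point 6:
  Latitude: split at 2 digits → 70° and 25.91888′; 70 + 25.91888/60 = 70.4319813
  S → negative
  Longitude: degrees = first 3 digits = 51, minutes = 48.212; 51 + 48.212/60 = 51.8035333
  E → positive

1. -65.479028, -99.102833
2. 48.701495, 77.879267
3. 52.550687, -19.002725
4. -0.901650, -17.200217
5. -89.964950, -34.446133
6. -70.431981, 51.803533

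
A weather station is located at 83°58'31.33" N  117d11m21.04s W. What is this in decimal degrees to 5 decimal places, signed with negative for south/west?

φ: 83 + 58/60 + 31.33/3600 = 83.975369
N → positive
Longitude: 11′ + 21.04″ = 11.35067′; 117 + 11.35067/60 = 117.189178
hemisphere W, so the sign is −

83.97537, -117.18918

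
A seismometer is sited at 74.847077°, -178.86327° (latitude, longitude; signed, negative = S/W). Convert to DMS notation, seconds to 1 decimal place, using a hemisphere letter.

74°50′49.5″ N, 178°51′47.8″ W

Latitude: 0.847077 × 60 = 50.82462′ → 50′, remainder × 60 = 49.477″
Longitude is negative → W; |value| = 178.863270
Longitude: 0.863270 × 60 = 51.79620′ → 51′, remainder × 60 = 47.772″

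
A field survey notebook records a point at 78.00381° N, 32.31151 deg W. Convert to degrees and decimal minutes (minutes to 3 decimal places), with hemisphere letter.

78° 0.229′ N, 32° 18.691′ W

Lat: 78° + 0.003810 × 60 = 78° 0.22860′
λ: fractional part 0.311510 → 18.69060 minutes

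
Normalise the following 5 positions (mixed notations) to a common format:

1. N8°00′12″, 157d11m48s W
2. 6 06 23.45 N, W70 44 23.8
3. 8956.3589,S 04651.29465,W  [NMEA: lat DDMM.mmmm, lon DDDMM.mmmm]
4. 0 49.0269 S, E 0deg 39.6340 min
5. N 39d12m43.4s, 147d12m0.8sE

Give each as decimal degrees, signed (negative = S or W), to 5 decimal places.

Point 1:
  Latitude: 0′ + 12″ = 0.20000′; 8 + 0.20000/60 = 8.003333
  N ⇒ keep positive
  λ: 157° + 11/60 + 48/3600 = 157 + 0.183333 + 0.013333 = 157.196667
  hemisphere W, so the sign is −
Point 2:
  Latitude: 6 + 6/60 + 23.45/3600 = 6.106514
  N → positive
  λ: 70 + 44/60 + 23.8/3600 = 70.739944
  W ⇒ negate
Point 3:
  Lat: degrees = first 2 digits = 89, minutes = 56.3589; 89 + 56.3589/60 = 89.939315
  S → negative
  Longitude: split at 3 digits → 046° and 51.29465′; 46 + 51.29465/60 = 46.854911
  W ⇒ negate
Point 4:
  φ: 49.0269′ = 0.817115°; total 0.817115
  S ⇒ negate
  Lon: 39.634′ = 0.660567°; total 0.660567
  E ⇒ keep positive
Point 5:
  φ: 39° + 12/60 + 43.4/3600 = 39 + 0.200000 + 0.012056 = 39.212056
  N → positive
  λ: 12′ + 0.8″ = 12.01333′; 147 + 12.01333/60 = 147.200222
  E → positive

1. 8.00333, -157.19667
2. 6.10651, -70.73994
3. -89.93932, -46.85491
4. -0.81712, 0.66057
5. 39.21206, 147.20022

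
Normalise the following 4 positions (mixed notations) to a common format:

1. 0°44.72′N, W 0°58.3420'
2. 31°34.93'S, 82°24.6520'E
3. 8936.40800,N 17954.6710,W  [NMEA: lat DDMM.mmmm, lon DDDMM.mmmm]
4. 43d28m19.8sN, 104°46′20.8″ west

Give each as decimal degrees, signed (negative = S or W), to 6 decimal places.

Point 1:
  Lat: 44.72′ = 0.745333°; total 0.7453333
  N ⇒ keep positive
  Longitude: 58.342′ = 0.972367°; total 0.9723667
  hemisphere W, so the sign is −
Point 2:
  Lat: 31 + 34.93/60 = 31.5821667
  S ⇒ negate
  Longitude: 82 + 24.652/60 = 82.4108667
  E ⇒ keep positive
Point 3:
  Lat: degrees = first 2 digits = 89, minutes = 36.408; 89 + 36.408/60 = 89.6068000
  N ⇒ keep positive
  Longitude: degrees = first 3 digits = 179, minutes = 54.671; 179 + 54.671/60 = 179.9111833
  W → negative
Point 4:
  Latitude: 43 + 28/60 + 19.8/3600 = 43.4721667
  N ⇒ keep positive
  Longitude: 104° + 46/60 + 20.8/3600 = 104 + 0.766667 + 0.005778 = 104.7724444
  W ⇒ negate

1. 0.745333, -0.972367
2. -31.582167, 82.410867
3. 89.606800, -179.911183
4. 43.472167, -104.772444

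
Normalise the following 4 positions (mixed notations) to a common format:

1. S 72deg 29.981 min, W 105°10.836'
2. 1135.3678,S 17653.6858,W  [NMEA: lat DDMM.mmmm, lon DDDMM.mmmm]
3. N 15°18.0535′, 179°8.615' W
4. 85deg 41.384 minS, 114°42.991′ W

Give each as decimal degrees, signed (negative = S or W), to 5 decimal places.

1. -72.49968, -105.18060
2. -11.58946, -176.89476
3. 15.30089, -179.14358
4. -85.68973, -114.71652

Point 1:
  Lat: 29.981′ = 0.499683°; total 72.499683
  S → negative
  λ: 10.836′ = 0.180600°; total 105.180600
  W → negative
Point 2:
  Lat: split at 2 digits → 11° and 35.3678′; 11 + 35.3678/60 = 11.589463
  hemisphere S, so the sign is −
  λ: degrees = first 3 digits = 176, minutes = 53.6858; 176 + 53.6858/60 = 176.894763
  W ⇒ negate
Point 3:
  Latitude: 15 + 18.0535/60 = 15.300892
  N → positive
  Longitude: 8.615′ = 0.143583°; total 179.143583
  W ⇒ negate
Point 4:
  Lat: 41.384′ = 0.689733°; total 85.689733
  S ⇒ negate
  Lon: 114 + 42.991/60 = 114.716517
  hemisphere W, so the sign is −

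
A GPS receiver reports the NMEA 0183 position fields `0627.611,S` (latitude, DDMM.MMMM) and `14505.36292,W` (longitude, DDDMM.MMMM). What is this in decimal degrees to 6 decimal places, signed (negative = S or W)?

-6.460183, -145.089382

Lat: split at 2 digits → 06° and 27.611′; 6 + 27.611/60 = 6.4601833
S ⇒ negate
Longitude: split at 3 digits → 145° and 5.36292′; 145 + 5.36292/60 = 145.0893820
W → negative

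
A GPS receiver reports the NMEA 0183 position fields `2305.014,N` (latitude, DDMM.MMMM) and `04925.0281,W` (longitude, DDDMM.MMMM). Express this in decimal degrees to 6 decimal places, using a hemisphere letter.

23.083567° N, 49.417135° W

φ: degrees = first 2 digits = 23, minutes = 5.014; 23 + 5.014/60 = 23.0835667
Lon: degrees = first 3 digits = 49, minutes = 25.0281; 49 + 25.0281/60 = 49.4171350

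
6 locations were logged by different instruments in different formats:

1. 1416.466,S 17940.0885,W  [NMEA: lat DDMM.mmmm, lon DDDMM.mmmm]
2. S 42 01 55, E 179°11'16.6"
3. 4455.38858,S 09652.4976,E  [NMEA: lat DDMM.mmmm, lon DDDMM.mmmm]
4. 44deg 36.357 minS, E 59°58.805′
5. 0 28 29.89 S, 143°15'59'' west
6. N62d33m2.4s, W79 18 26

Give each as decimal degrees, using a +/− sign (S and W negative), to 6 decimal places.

1. -14.274433, -179.668142
2. -42.031944, 179.187944
3. -44.923143, 96.874960
4. -44.605950, 59.980083
5. -0.474969, -143.266389
6. 62.550667, -79.307222

Point 1:
  Latitude: degrees = first 2 digits = 14, minutes = 16.466; 14 + 16.466/60 = 14.2744333
  S → negative
  Lon: degrees = first 3 digits = 179, minutes = 40.0885; 179 + 40.0885/60 = 179.6681417
  W ⇒ negate
Point 2:
  Lat: 42° + 1/60 + 55/3600 = 42 + 0.016667 + 0.015278 = 42.0319444
  S ⇒ negate
  λ: 179° + 11/60 + 16.6/3600 = 179 + 0.183333 + 0.004611 = 179.1879444
  E → positive
Point 3:
  Latitude: degrees = first 2 digits = 44, minutes = 55.38858; 44 + 55.38858/60 = 44.9231430
  hemisphere S, so the sign is −
  Lon: degrees = first 3 digits = 96, minutes = 52.4976; 96 + 52.4976/60 = 96.8749600
  E → positive
Point 4:
  Lat: 36.357′ = 0.605950°; total 44.6059500
  S ⇒ negate
  λ: 58.805′ = 0.980083°; total 59.9800833
  E ⇒ keep positive
Point 5:
  Latitude: 28′ + 29.89″ = 28.49817′; 0 + 28.49817/60 = 0.4749694
  S ⇒ negate
  Longitude: 143 + 15/60 + 59/3600 = 143.2663889
  W ⇒ negate
Point 6:
  φ: 62 + 33/60 + 2.4/3600 = 62.5506667
  N ⇒ keep positive
  Longitude: 18′ + 26″ = 18.43333′; 79 + 18.43333/60 = 79.3072222
  W ⇒ negate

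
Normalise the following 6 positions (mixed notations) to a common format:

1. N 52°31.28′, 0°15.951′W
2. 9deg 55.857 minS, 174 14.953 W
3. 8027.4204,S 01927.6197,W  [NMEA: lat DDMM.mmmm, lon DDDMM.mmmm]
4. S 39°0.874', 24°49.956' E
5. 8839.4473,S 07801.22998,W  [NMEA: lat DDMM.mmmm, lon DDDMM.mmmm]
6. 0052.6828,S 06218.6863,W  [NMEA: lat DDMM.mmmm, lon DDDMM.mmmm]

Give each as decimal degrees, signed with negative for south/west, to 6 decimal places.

Point 1:
  φ: 52 + 31.28/60 = 52.5213333
  N ⇒ keep positive
  λ: 15.951′ = 0.265850°; total 0.2658500
  hemisphere W, so the sign is −
Point 2:
  φ: 55.857′ = 0.930950°; total 9.9309500
  S → negative
  λ: 174 + 14.953/60 = 174.2492167
  W → negative
Point 3:
  φ: degrees = first 2 digits = 80, minutes = 27.4204; 80 + 27.4204/60 = 80.4570067
  S → negative
  Lon: split at 3 digits → 019° and 27.6197′; 19 + 27.6197/60 = 19.4603283
  W ⇒ negate
Point 4:
  Latitude: 0.874′ = 0.014567°; total 39.0145667
  hemisphere S, so the sign is −
  Longitude: 49.956′ = 0.832600°; total 24.8326000
  E → positive
Point 5:
  Latitude: degrees = first 2 digits = 88, minutes = 39.4473; 88 + 39.4473/60 = 88.6574550
  S ⇒ negate
  Longitude: split at 3 digits → 078° and 1.22998′; 78 + 1.22998/60 = 78.0204997
  W → negative
Point 6:
  φ: degrees = first 2 digits = 0, minutes = 52.6828; 0 + 52.6828/60 = 0.8780467
  S ⇒ negate
  Lon: degrees = first 3 digits = 62, minutes = 18.6863; 62 + 18.6863/60 = 62.3114383
  W ⇒ negate

1. 52.521333, -0.265850
2. -9.930950, -174.249217
3. -80.457007, -19.460328
4. -39.014567, 24.832600
5. -88.657455, -78.020500
6. -0.878047, -62.311438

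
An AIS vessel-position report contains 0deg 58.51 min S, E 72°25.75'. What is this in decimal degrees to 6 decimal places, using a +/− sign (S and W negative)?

Latitude: 0 + 58.51/60 = 0.9751667
S ⇒ negate
Longitude: 72 + 25.75/60 = 72.4291667
E → positive

-0.975167, 72.429167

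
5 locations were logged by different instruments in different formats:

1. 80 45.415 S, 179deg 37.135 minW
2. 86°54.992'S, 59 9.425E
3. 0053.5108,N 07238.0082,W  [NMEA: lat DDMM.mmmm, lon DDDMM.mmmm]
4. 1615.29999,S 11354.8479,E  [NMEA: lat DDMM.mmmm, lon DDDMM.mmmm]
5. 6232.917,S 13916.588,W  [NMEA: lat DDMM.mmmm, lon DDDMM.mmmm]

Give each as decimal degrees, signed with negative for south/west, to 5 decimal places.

Point 1:
  Lat: 80 + 45.415/60 = 80.756917
  S → negative
  Longitude: 37.135′ = 0.618917°; total 179.618917
  hemisphere W, so the sign is −
Point 2:
  Lat: 54.992′ = 0.916533°; total 86.916533
  S ⇒ negate
  Longitude: 9.425′ = 0.157083°; total 59.157083
  E → positive
Point 3:
  Lat: degrees = first 2 digits = 0, minutes = 53.5108; 0 + 53.5108/60 = 0.891847
  N → positive
  Lon: split at 3 digits → 072° and 38.0082′; 72 + 38.0082/60 = 72.633470
  W → negative
Point 4:
  φ: split at 2 digits → 16° and 15.29999′; 16 + 15.29999/60 = 16.255000
  S → negative
  λ: degrees = first 3 digits = 113, minutes = 54.8479; 113 + 54.8479/60 = 113.914132
  E ⇒ keep positive
Point 5:
  Latitude: degrees = first 2 digits = 62, minutes = 32.917; 62 + 32.917/60 = 62.548617
  hemisphere S, so the sign is −
  Longitude: degrees = first 3 digits = 139, minutes = 16.588; 139 + 16.588/60 = 139.276467
  W ⇒ negate

1. -80.75692, -179.61892
2. -86.91653, 59.15708
3. 0.89185, -72.63347
4. -16.25500, 113.91413
5. -62.54862, -139.27647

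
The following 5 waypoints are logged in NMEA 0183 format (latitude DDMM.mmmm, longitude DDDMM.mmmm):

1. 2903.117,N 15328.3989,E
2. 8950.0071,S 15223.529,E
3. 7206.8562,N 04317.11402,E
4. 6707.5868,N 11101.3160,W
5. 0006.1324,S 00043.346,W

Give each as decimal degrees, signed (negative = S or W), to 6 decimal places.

1. 29.051950, 153.473315
2. -89.833452, 152.392150
3. 72.114270, 43.285234
4. 67.126447, -111.021933
5. -0.102207, -0.722433

Point 1:
  Latitude: degrees = first 2 digits = 29, minutes = 3.117; 29 + 3.117/60 = 29.0519500
  N → positive
  Longitude: split at 3 digits → 153° and 28.3989′; 153 + 28.3989/60 = 153.4733150
  E ⇒ keep positive
Point 2:
  φ: degrees = first 2 digits = 89, minutes = 50.0071; 89 + 50.0071/60 = 89.8334517
  hemisphere S, so the sign is −
  Lon: degrees = first 3 digits = 152, minutes = 23.529; 152 + 23.529/60 = 152.3921500
  E ⇒ keep positive
Point 3:
  φ: degrees = first 2 digits = 72, minutes = 6.8562; 72 + 6.8562/60 = 72.1142700
  N ⇒ keep positive
  Lon: split at 3 digits → 043° and 17.11402′; 43 + 17.11402/60 = 43.2852337
  E ⇒ keep positive
Point 4:
  Lat: split at 2 digits → 67° and 7.5868′; 67 + 7.5868/60 = 67.1264467
  N ⇒ keep positive
  λ: degrees = first 3 digits = 111, minutes = 1.316; 111 + 1.316/60 = 111.0219333
  W → negative
Point 5:
  Latitude: split at 2 digits → 00° and 6.1324′; 0 + 6.1324/60 = 0.1022067
  S → negative
  Lon: degrees = first 3 digits = 0, minutes = 43.346; 0 + 43.346/60 = 0.7224333
  W → negative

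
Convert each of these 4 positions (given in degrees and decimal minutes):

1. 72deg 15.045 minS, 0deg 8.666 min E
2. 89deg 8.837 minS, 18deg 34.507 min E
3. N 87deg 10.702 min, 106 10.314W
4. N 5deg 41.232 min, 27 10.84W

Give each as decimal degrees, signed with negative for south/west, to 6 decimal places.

Point 1:
  Lat: 15.045′ = 0.250750°; total 72.2507500
  S ⇒ negate
  λ: 8.666′ = 0.144433°; total 0.1444333
  E ⇒ keep positive
Point 2:
  φ: 8.837′ = 0.147283°; total 89.1472833
  S → negative
  Longitude: 34.507′ = 0.575117°; total 18.5751167
  E → positive
Point 3:
  φ: 10.702′ = 0.178367°; total 87.1783667
  N ⇒ keep positive
  λ: 10.314′ = 0.171900°; total 106.1719000
  W → negative
Point 4:
  Latitude: 5 + 41.232/60 = 5.6872000
  N → positive
  λ: 27 + 10.84/60 = 27.1806667
  W → negative

1. -72.250750, 0.144433
2. -89.147283, 18.575117
3. 87.178367, -106.171900
4. 5.687200, -27.180667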